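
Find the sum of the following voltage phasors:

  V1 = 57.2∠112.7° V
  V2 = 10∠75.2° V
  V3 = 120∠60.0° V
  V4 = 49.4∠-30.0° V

Step 1 — Convert each phasor to rectangular form:
  V1 = 57.2·(cos(112.7°) + j·sin(112.7°)) = -22.07 + j52.77 V
  V2 = 10·(cos(75.2°) + j·sin(75.2°)) = 2.554 + j9.668 V
  V3 = 120·(cos(60.0°) + j·sin(60.0°)) = 60 + j103.9 V
  V4 = 49.4·(cos(-30.0°) + j·sin(-30.0°)) = 42.78 - j24.7 V
Step 2 — Sum components: V_total = 83.26 + j141.7 V.
Step 3 — Convert to polar: |V_total| = 164.3 V, ∠V_total = 59.6°.

V_total = 164.3∠59.6° V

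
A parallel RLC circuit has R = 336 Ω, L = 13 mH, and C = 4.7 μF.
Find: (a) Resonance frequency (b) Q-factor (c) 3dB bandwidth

Step 1 — Resonance: ω₀ = 1/√(LC) = 1/√(0.013·4.7e-06) = 4046 rad/s.
Step 2 — f₀ = ω₀/(2π) = 643.9 Hz.
Step 3 — Parallel Q: Q = R/(ω₀L) = 336/(4046·0.013) = 6.389.
Step 4 — Bandwidth: Δω = ω₀/Q = 633.2 rad/s; BW = Δω/(2π) = 100.8 Hz.

(a) f₀ = 643.9 Hz  (b) Q = 6.389  (c) BW = 100.8 Hz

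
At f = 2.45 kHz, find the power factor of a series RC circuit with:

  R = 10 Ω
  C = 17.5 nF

Step 1 — Angular frequency: ω = 2π·f = 2π·2450 = 1.539e+04 rad/s.
Step 2 — Component impedances:
  R: Z = R = 10 Ω
  C: Z = 1/(jωC) = -j/(ω·C) = 0 - j3712 Ω
Step 3 — Series combination: Z_total = R + C = 10 - j3712 Ω = 3712∠-89.8° Ω.
Step 4 — Power factor: PF = cos(φ) = Re(Z)/|Z| = 10/3712 = 0.002694.
Step 5 — Type: Im(Z) = -3712 ⇒ leading (phase φ = -89.8°).

PF = 0.002694 (leading, φ = -89.8°)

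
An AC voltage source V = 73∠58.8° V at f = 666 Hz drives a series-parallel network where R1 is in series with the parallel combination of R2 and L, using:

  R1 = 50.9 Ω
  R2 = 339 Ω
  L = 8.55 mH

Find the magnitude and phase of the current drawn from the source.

Step 1 — Angular frequency: ω = 2π·f = 2π·666 = 4185 rad/s.
Step 2 — Component impedances:
  R1: Z = R = 50.9 Ω
  R2: Z = R = 339 Ω
  L: Z = jωL = j·4185·0.00855 = 0 + j35.78 Ω
Step 3 — Parallel branch: R2 || L = 1/(1/R2 + 1/L) = 3.734 + j35.38 Ω.
Step 4 — Series with R1: Z_total = R1 + (R2 || L) = 54.63 + j35.38 Ω = 65.09∠32.9° Ω.
Step 5 — Source phasor: V = 73∠58.8° V = 37.82 + j62.44 V.
Step 6 — Ohm's law: I = V / Z_total = (37.82 + j62.44) / (54.63 + j35.38) = 1.009 + j0.4894 A.
Step 7 — Convert to polar: |I| = 1.121 A, ∠I = 25.9°.

I = 1.121∠25.9° A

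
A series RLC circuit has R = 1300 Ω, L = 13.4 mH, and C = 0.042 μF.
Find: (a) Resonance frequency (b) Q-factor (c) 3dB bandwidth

Step 1 — Resonance: ω₀ = 1/√(LC) = 1/√(0.0134·4.2e-08) = 4.215e+04 rad/s.
Step 2 — f₀ = ω₀/(2π) = 6709 Hz.
Step 3 — Series Q: Q = ω₀L/R = 4.215e+04·0.0134/1300 = 0.4345.
Step 4 — Bandwidth: Δω = ω₀/Q = 9.701e+04 rad/s; BW = Δω/(2π) = 1.544e+04 Hz.

(a) f₀ = 6709 Hz  (b) Q = 0.4345  (c) BW = 1.544e+04 Hz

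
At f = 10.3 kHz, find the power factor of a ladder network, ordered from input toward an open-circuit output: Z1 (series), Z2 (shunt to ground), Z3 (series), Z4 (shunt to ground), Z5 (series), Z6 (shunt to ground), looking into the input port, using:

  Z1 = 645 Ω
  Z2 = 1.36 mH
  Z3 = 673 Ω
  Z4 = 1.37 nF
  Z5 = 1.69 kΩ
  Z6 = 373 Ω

Step 1 — Angular frequency: ω = 2π·f = 2π·1.03e+04 = 6.472e+04 rad/s.
Step 2 — Component impedances:
  Z1: Z = R = 645 Ω
  Z2: Z = jωL = j·6.472e+04·0.00136 = 0 + j88.01 Ω
  Z3: Z = R = 673 Ω
  Z4: Z = 1/(jωC) = -j/(ω·C) = 0 - j1.128e+04 Ω
  Z5: Z = R = 1690 Ω
  Z6: Z = R = 373 Ω
Step 3 — Ladder network (open output): work backward from the far end, alternating series and parallel combinations. Z_in = 647.9 + j88.31 Ω = 653.9∠7.8° Ω.
Step 4 — Power factor: PF = cos(φ) = Re(Z)/|Z| = 647.9/653.9 = 0.9908.
Step 5 — Type: Im(Z) = 88.31 ⇒ lagging (phase φ = 7.8°).

PF = 0.9908 (lagging, φ = 7.8°)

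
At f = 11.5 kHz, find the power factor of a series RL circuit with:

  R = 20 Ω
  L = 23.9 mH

Step 1 — Angular frequency: ω = 2π·f = 2π·1.15e+04 = 7.226e+04 rad/s.
Step 2 — Component impedances:
  R: Z = R = 20 Ω
  L: Z = jωL = j·7.226e+04·0.0239 = 0 + j1727 Ω
Step 3 — Series combination: Z_total = R + L = 20 + j1727 Ω = 1727∠89.3° Ω.
Step 4 — Power factor: PF = cos(φ) = Re(Z)/|Z| = 20/1727 = 0.01158.
Step 5 — Type: Im(Z) = 1727 ⇒ lagging (phase φ = 89.3°).

PF = 0.01158 (lagging, φ = 89.3°)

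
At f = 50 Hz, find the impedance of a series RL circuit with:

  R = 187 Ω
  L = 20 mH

Step 1 — Angular frequency: ω = 2π·f = 2π·50 = 314.2 rad/s.
Step 2 — Component impedances:
  R: Z = R = 187 Ω
  L: Z = jωL = j·314.2·0.02 = 0 + j6.283 Ω
Step 3 — Series combination: Z_total = R + L = 187 + j6.283 Ω = 187.1∠1.9° Ω.

Z = 187 + j6.283 Ω = 187.1∠1.9° Ω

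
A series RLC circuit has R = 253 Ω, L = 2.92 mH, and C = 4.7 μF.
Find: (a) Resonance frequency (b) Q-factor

Step 1 — Resonance condition Im(Z)=0 gives ω₀ = 1/√(LC).
Step 2 — ω₀ = 1/√(0.00292·4.7e-06) = 8536 rad/s.
Step 3 — f₀ = ω₀/(2π) = 1359 Hz.
Step 4 — Series Q: Q = ω₀L/R = 8536·0.00292/253 = 0.09852.

(a) f₀ = 1359 Hz  (b) Q = 0.09852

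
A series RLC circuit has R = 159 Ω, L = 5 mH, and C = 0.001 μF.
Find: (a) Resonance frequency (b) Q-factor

Step 1 — Resonance condition Im(Z)=0 gives ω₀ = 1/√(LC).
Step 2 — ω₀ = 1/√(0.005·1e-09) = 4.472e+05 rad/s.
Step 3 — f₀ = ω₀/(2π) = 7.118e+04 Hz.
Step 4 — Series Q: Q = ω₀L/R = 4.472e+05·0.005/159 = 14.06.

(a) f₀ = 7.118e+04 Hz  (b) Q = 14.06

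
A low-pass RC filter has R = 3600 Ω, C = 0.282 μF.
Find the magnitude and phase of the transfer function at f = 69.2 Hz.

Step 1 — Angular frequency: ω = 2π·69.2 = 434.8 rad/s.
Step 2 — Transfer function: H(jω) = 1/(1 + jωRC).
Step 3 — Denominator: 1 + jωRC = 1 + j·434.8·3600·2.82e-07 = 1 + j0.4414.
Step 4 — H = 0.8369 - j0.3694.
Step 5 — Magnitude: |H| = 0.9148 (-0.8 dB); phase: φ = -23.8°.

|H| = 0.9148 (-0.8 dB), φ = -23.8°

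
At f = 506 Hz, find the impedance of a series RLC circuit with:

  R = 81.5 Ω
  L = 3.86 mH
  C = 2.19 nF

Step 1 — Angular frequency: ω = 2π·f = 2π·506 = 3179 rad/s.
Step 2 — Component impedances:
  R: Z = R = 81.5 Ω
  L: Z = jωL = j·3179·0.00386 = 0 + j12.27 Ω
  C: Z = 1/(jωC) = -j/(ω·C) = 0 - j1.436e+05 Ω
Step 3 — Series combination: Z_total = R + L + C = 81.5 - j1.436e+05 Ω = 1.436e+05∠-90.0° Ω.

Z = 81.5 - j1.436e+05 Ω = 1.436e+05∠-90.0° Ω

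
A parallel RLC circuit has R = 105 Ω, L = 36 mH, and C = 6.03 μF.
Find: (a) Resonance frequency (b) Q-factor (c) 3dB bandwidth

Step 1 — Resonance: ω₀ = 1/√(LC) = 1/√(0.036·6.03e-06) = 2146 rad/s.
Step 2 — f₀ = ω₀/(2π) = 341.6 Hz.
Step 3 — Parallel Q: Q = R/(ω₀L) = 105/(2146·0.036) = 1.359.
Step 4 — Bandwidth: Δω = ω₀/Q = 1579 rad/s; BW = Δω/(2π) = 251.4 Hz.

(a) f₀ = 341.6 Hz  (b) Q = 1.359  (c) BW = 251.4 Hz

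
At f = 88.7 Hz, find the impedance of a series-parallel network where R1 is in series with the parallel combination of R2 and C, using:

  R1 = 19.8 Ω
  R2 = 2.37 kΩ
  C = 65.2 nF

Step 1 — Angular frequency: ω = 2π·f = 2π·88.7 = 557.3 rad/s.
Step 2 — Component impedances:
  R1: Z = R = 19.8 Ω
  R2: Z = R = 2370 Ω
  C: Z = 1/(jωC) = -j/(ω·C) = 0 - j2.752e+04 Ω
Step 3 — Parallel branch: R2 || C = 1/(1/R2 + 1/C) = 2353 - j202.6 Ω.
Step 4 — Series with R1: Z_total = R1 + (R2 || C) = 2372 - j202.6 Ω = 2381∠-4.9° Ω.

Z = 2372 - j202.6 Ω = 2381∠-4.9° Ω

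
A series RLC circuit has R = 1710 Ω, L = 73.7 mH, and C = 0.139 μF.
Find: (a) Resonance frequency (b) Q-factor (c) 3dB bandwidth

Step 1 — Resonance: ω₀ = 1/√(LC) = 1/√(0.0737·1.39e-07) = 9880 rad/s.
Step 2 — f₀ = ω₀/(2π) = 1572 Hz.
Step 3 — Series Q: Q = ω₀L/R = 9880·0.0737/1710 = 0.4258.
Step 4 — Bandwidth: Δω = ω₀/Q = 2.32e+04 rad/s; BW = Δω/(2π) = 3693 Hz.

(a) f₀ = 1572 Hz  (b) Q = 0.4258  (c) BW = 3693 Hz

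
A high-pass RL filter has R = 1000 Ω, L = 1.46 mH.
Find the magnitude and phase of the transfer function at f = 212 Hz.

Step 1 — Angular frequency: ω = 2π·212 = 1332 rad/s.
Step 2 — Transfer function: H(jω) = jωL/(R + jωL).
Step 3 — Numerator jωL = j·1.945; denominator R + jωL = 1000 + j1.945.
Step 4 — H = 3.782e-06 + j0.001945.
Step 5 — Magnitude: |H| = 0.001945 (-54.2 dB); phase: φ = 89.9°.

|H| = 0.001945 (-54.2 dB), φ = 89.9°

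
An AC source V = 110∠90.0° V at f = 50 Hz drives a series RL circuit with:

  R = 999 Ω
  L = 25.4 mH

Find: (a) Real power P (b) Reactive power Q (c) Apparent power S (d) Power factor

Step 1 — Angular frequency: ω = 2π·f = 2π·50 = 314.2 rad/s.
Step 2 — Component impedances:
  R: Z = R = 999 Ω
  L: Z = jωL = j·314.2·0.0254 = 0 + j7.98 Ω
Step 3 — Series combination: Z_total = R + L = 999 + j7.98 Ω = 999∠0.5° Ω.
Step 4 — Source phasor: V = 110∠90.0° V = 0 + j110 V.
Step 5 — Current: I = V / Z = 0.0008795 + j0.1101 A = 0.1101∠89.5° A.
Step 6 — Complex power: S = V·I* = 12.11 + j0.09674 VA.
Step 7 — Real power: P = Re(S) = 12.11 W.
Step 8 — Reactive power: Q = Im(S) = 0.09674 VAR.
Step 9 — Apparent power: |S| = 12.11 VA.
Step 10 — Power factor: PF = P/|S| = 1 (lagging).

(a) P = 12.11 W  (b) Q = 0.09674 VAR  (c) S = 12.11 VA  (d) PF = 1 (lagging)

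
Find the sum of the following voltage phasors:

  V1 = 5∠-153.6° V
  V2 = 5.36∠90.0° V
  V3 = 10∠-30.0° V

Step 1 — Convert each phasor to rectangular form:
  V1 = 5·(cos(-153.6°) + j·sin(-153.6°)) = -4.479 - j2.223 V
  V2 = 5.36·(cos(90.0°) + j·sin(90.0°)) = 0 + j5.36 V
  V3 = 10·(cos(-30.0°) + j·sin(-30.0°)) = 8.66 - j5 V
Step 2 — Sum components: V_total = 4.182 - j1.863 V.
Step 3 — Convert to polar: |V_total| = 4.578 V, ∠V_total = -24.0°.

V_total = 4.578∠-24.0° V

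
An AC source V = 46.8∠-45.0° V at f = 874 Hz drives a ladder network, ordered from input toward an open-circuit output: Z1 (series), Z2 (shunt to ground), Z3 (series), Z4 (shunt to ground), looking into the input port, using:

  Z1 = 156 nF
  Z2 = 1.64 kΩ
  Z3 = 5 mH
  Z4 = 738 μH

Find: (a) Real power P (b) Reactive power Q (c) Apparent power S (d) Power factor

Step 1 — Angular frequency: ω = 2π·f = 2π·874 = 5492 rad/s.
Step 2 — Component impedances:
  Z1: Z = 1/(jωC) = -j/(ω·C) = 0 - j1167 Ω
  Z2: Z = R = 1640 Ω
  Z3: Z = jωL = j·5492·0.005 = 0 + j27.46 Ω
  Z4: Z = jωL = j·5492·0.000738 = 0 + j4.053 Ω
Step 3 — Ladder network (open output): work backward from the far end, alternating series and parallel combinations. Z_in = 0.6052 - j1136 Ω = 1136∠-90.0° Ω.
Step 4 — Source phasor: V = 46.8∠-45.0° V = 33.09 - j33.09 V.
Step 5 — Current: I = V / Z = 0.02915 + j0.02912 A = 0.0412∠45.0° A.
Step 6 — Complex power: S = V·I* = 0.001028 - j1.928 VA.
Step 7 — Real power: P = Re(S) = 0.001028 W.
Step 8 — Reactive power: Q = Im(S) = -1.928 VAR.
Step 9 — Apparent power: |S| = 1.928 VA.
Step 10 — Power factor: PF = P/|S| = 0.0005328 (leading).

(a) P = 0.001028 W  (b) Q = -1.928 VAR  (c) S = 1.928 VA  (d) PF = 0.0005328 (leading)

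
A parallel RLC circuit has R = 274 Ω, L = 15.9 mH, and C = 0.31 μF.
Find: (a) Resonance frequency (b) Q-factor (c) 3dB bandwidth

Step 1 — Resonance: ω₀ = 1/√(LC) = 1/√(0.0159·3.1e-07) = 1.424e+04 rad/s.
Step 2 — f₀ = ω₀/(2π) = 2267 Hz.
Step 3 — Parallel Q: Q = R/(ω₀L) = 274/(1.424e+04·0.0159) = 1.21.
Step 4 — Bandwidth: Δω = ω₀/Q = 1.177e+04 rad/s; BW = Δω/(2π) = 1874 Hz.

(a) f₀ = 2267 Hz  (b) Q = 1.21  (c) BW = 1874 Hz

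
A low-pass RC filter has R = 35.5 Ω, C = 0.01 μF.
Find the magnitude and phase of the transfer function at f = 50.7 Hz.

Step 1 — Angular frequency: ω = 2π·50.7 = 318.6 rad/s.
Step 2 — Transfer function: H(jω) = 1/(1 + jωRC).
Step 3 — Denominator: 1 + jωRC = 1 + j·318.6·35.5·1e-08 = 1 + j0.0001131.
Step 4 — H = 1 - j0.0001131.
Step 5 — Magnitude: |H| = 1 (-0.0 dB); phase: φ = -0.0°.

|H| = 1 (-0.0 dB), φ = -0.0°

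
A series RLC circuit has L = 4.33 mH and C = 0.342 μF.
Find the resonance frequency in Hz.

Step 1 — Resonance condition Im(Z)=0 gives ω₀ = 1/√(LC).
Step 2 — ω₀ = 1/√(0.00433·3.42e-07) = 2.599e+04 rad/s.
Step 3 — f₀ = ω₀/(2π) = 4136 Hz.

f₀ = 4136 Hz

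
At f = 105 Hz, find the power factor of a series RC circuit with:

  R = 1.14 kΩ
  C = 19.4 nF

Step 1 — Angular frequency: ω = 2π·f = 2π·105 = 659.7 rad/s.
Step 2 — Component impedances:
  R: Z = R = 1140 Ω
  C: Z = 1/(jωC) = -j/(ω·C) = 0 - j7.813e+04 Ω
Step 3 — Series combination: Z_total = R + C = 1140 - j7.813e+04 Ω = 7.814e+04∠-89.2° Ω.
Step 4 — Power factor: PF = cos(φ) = Re(Z)/|Z| = 1140/7.814e+04 = 0.01459.
Step 5 — Type: Im(Z) = -7.813e+04 ⇒ leading (phase φ = -89.2°).

PF = 0.01459 (leading, φ = -89.2°)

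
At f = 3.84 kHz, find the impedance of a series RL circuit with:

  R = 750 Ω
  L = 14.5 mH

Step 1 — Angular frequency: ω = 2π·f = 2π·3840 = 2.413e+04 rad/s.
Step 2 — Component impedances:
  R: Z = R = 750 Ω
  L: Z = jωL = j·2.413e+04·0.0145 = 0 + j349.8 Ω
Step 3 — Series combination: Z_total = R + L = 750 + j349.8 Ω = 827.6∠25.0° Ω.

Z = 750 + j349.8 Ω = 827.6∠25.0° Ω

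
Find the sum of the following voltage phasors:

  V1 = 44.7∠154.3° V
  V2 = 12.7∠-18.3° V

Step 1 — Convert each phasor to rectangular form:
  V1 = 44.7·(cos(154.3°) + j·sin(154.3°)) = -40.28 + j19.38 V
  V2 = 12.7·(cos(-18.3°) + j·sin(-18.3°)) = 12.06 - j3.988 V
Step 2 — Sum components: V_total = -28.22 + j15.4 V.
Step 3 — Convert to polar: |V_total| = 32.15 V, ∠V_total = 151.4°.

V_total = 32.15∠151.4° V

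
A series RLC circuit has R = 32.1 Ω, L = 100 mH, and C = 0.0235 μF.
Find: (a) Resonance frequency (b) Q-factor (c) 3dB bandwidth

Step 1 — Resonance condition Im(Z)=0 gives ω₀ = 1/√(LC).
Step 2 — ω₀ = 1/√(0.1·2.35e-08) = 2.063e+04 rad/s.
Step 3 — f₀ = ω₀/(2π) = 3283 Hz.
Step 4 — Series Q: Q = ω₀L/R = 2.063e+04·0.1/32.1 = 64.26.
Step 5 — 3dB bandwidth: Δω = ω₀/Q = 321 rad/s; BW = Δω/(2π) = 51.09 Hz.

(a) f₀ = 3283 Hz  (b) Q = 64.26  (c) BW = 51.09 Hz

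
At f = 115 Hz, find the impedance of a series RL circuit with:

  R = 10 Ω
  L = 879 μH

Step 1 — Angular frequency: ω = 2π·f = 2π·115 = 722.6 rad/s.
Step 2 — Component impedances:
  R: Z = R = 10 Ω
  L: Z = jωL = j·722.6·0.000879 = 0 + j0.6351 Ω
Step 3 — Series combination: Z_total = R + L = 10 + j0.6351 Ω = 10.02∠3.6° Ω.

Z = 10 + j0.6351 Ω = 10.02∠3.6° Ω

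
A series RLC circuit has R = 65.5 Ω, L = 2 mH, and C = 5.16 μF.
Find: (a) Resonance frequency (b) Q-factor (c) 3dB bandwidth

Step 1 — Resonance condition Im(Z)=0 gives ω₀ = 1/√(LC).
Step 2 — ω₀ = 1/√(0.002·5.16e-06) = 9844 rad/s.
Step 3 — f₀ = ω₀/(2π) = 1567 Hz.
Step 4 — Series Q: Q = ω₀L/R = 9844·0.002/65.5 = 0.3006.
Step 5 — 3dB bandwidth: Δω = ω₀/Q = 3.275e+04 rad/s; BW = Δω/(2π) = 5212 Hz.

(a) f₀ = 1567 Hz  (b) Q = 0.3006  (c) BW = 5212 Hz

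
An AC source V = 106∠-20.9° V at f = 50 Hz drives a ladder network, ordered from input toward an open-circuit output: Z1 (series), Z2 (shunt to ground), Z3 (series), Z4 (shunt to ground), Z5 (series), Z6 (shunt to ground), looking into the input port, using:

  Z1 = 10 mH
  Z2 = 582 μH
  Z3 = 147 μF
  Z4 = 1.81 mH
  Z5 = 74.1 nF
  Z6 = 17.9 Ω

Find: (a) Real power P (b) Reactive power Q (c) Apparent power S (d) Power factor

Step 1 — Angular frequency: ω = 2π·f = 2π·50 = 314.2 rad/s.
Step 2 — Component impedances:
  Z1: Z = jωL = j·314.2·0.01 = 0 + j3.142 Ω
  Z2: Z = jωL = j·314.2·0.000582 = 0 + j0.1828 Ω
  Z3: Z = 1/(jωC) = -j/(ω·C) = 0 - j21.65 Ω
  Z4: Z = jωL = j·314.2·0.00181 = 0 + j0.5686 Ω
  Z5: Z = 1/(jωC) = -j/(ω·C) = 0 - j4.296e+04 Ω
  Z6: Z = R = 17.9 Ω
Step 3 — Ladder network (open output): work backward from the far end, alternating series and parallel combinations. Z_in = 0 + j3.326 Ω = 3.326∠90.0° Ω.
Step 4 — Source phasor: V = 106∠-20.9° V = 99.03 - j37.81 V.
Step 5 — Current: I = V / Z = -11.37 - j29.77 A = 31.87∠-110.9° A.
Step 6 — Complex power: S = V·I* = 0 + j3378 VA.
Step 7 — Real power: P = Re(S) = 0 W.
Step 8 — Reactive power: Q = Im(S) = 3378 VAR.
Step 9 — Apparent power: |S| = 3378 VA.
Step 10 — Power factor: PF = P/|S| = 0 (lagging).

(a) P = 0 W  (b) Q = 3378 VAR  (c) S = 3378 VA  (d) PF = 0 (lagging)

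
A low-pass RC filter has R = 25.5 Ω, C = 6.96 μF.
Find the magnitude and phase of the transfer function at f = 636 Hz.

Step 1 — Angular frequency: ω = 2π·636 = 3996 rad/s.
Step 2 — Transfer function: H(jω) = 1/(1 + jωRC).
Step 3 — Denominator: 1 + jωRC = 1 + j·3996·25.5·6.96e-06 = 1 + j0.7092.
Step 4 — H = 0.6653 - j0.4719.
Step 5 — Magnitude: |H| = 0.8157 (-1.8 dB); phase: φ = -35.3°.

|H| = 0.8157 (-1.8 dB), φ = -35.3°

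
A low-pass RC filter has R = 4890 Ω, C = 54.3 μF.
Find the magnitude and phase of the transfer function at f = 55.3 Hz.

Step 1 — Angular frequency: ω = 2π·55.3 = 347.5 rad/s.
Step 2 — Transfer function: H(jω) = 1/(1 + jωRC).
Step 3 — Denominator: 1 + jωRC = 1 + j·347.5·4890·5.43e-05 = 1 + j92.26.
Step 4 — H = 0.0001175 - j0.01084.
Step 5 — Magnitude: |H| = 0.01084 (-39.3 dB); phase: φ = -89.4°.

|H| = 0.01084 (-39.3 dB), φ = -89.4°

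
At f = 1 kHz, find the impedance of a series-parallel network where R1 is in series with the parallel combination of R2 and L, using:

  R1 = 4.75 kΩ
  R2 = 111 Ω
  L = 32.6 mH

Step 1 — Angular frequency: ω = 2π·f = 2π·1000 = 6283 rad/s.
Step 2 — Component impedances:
  R1: Z = R = 4750 Ω
  R2: Z = R = 111 Ω
  L: Z = jωL = j·6283·0.0326 = 0 + j204.8 Ω
Step 3 — Parallel branch: R2 || L = 1/(1/R2 + 1/L) = 85.8 + j46.5 Ω.
Step 4 — Series with R1: Z_total = R1 + (R2 || L) = 4836 + j46.5 Ω = 4836∠0.6° Ω.

Z = 4836 + j46.5 Ω = 4836∠0.6° Ω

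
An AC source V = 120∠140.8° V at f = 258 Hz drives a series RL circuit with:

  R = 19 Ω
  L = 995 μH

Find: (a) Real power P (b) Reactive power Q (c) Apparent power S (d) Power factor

Step 1 — Angular frequency: ω = 2π·f = 2π·258 = 1621 rad/s.
Step 2 — Component impedances:
  R: Z = R = 19 Ω
  L: Z = jωL = j·1621·0.000995 = 0 + j1.613 Ω
Step 3 — Series combination: Z_total = R + L = 19 + j1.613 Ω = 19.07∠4.9° Ω.
Step 4 — Source phasor: V = 120∠140.8° V = -92.99 + j75.84 V.
Step 5 — Current: I = V / Z = -4.523 + j4.376 A = 6.293∠135.9° A.
Step 6 — Complex power: S = V·I* = 752.5 + j63.88 VA.
Step 7 — Real power: P = Re(S) = 752.5 W.
Step 8 — Reactive power: Q = Im(S) = 63.88 VAR.
Step 9 — Apparent power: |S| = 755.2 VA.
Step 10 — Power factor: PF = P/|S| = 0.9964 (lagging).

(a) P = 752.5 W  (b) Q = 63.88 VAR  (c) S = 755.2 VA  (d) PF = 0.9964 (lagging)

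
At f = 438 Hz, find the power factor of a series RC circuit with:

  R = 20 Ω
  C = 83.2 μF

Step 1 — Angular frequency: ω = 2π·f = 2π·438 = 2752 rad/s.
Step 2 — Component impedances:
  R: Z = R = 20 Ω
  C: Z = 1/(jωC) = -j/(ω·C) = 0 - j4.367 Ω
Step 3 — Series combination: Z_total = R + C = 20 - j4.367 Ω = 20.47∠-12.3° Ω.
Step 4 — Power factor: PF = cos(φ) = Re(Z)/|Z| = 20/20.47 = 0.977.
Step 5 — Type: Im(Z) = -4.367 ⇒ leading (phase φ = -12.3°).

PF = 0.977 (leading, φ = -12.3°)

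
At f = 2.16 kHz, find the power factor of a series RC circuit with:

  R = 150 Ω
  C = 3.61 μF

Step 1 — Angular frequency: ω = 2π·f = 2π·2160 = 1.357e+04 rad/s.
Step 2 — Component impedances:
  R: Z = R = 150 Ω
  C: Z = 1/(jωC) = -j/(ω·C) = 0 - j20.41 Ω
Step 3 — Series combination: Z_total = R + C = 150 - j20.41 Ω = 151.4∠-7.7° Ω.
Step 4 — Power factor: PF = cos(φ) = Re(Z)/|Z| = 150/151.38 = 0.9909.
Step 5 — Type: Im(Z) = -20.41 ⇒ leading (phase φ = -7.7°).

PF = 0.9909 (leading, φ = -7.7°)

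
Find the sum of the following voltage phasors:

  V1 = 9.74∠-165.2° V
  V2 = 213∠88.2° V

Step 1 — Convert each phasor to rectangular form:
  V1 = 9.74·(cos(-165.2°) + j·sin(-165.2°)) = -9.417 - j2.488 V
  V2 = 213·(cos(88.2°) + j·sin(88.2°)) = 6.69 + j212.9 V
Step 2 — Sum components: V_total = -2.726 + j210.4 V.
Step 3 — Convert to polar: |V_total| = 210.4 V, ∠V_total = 90.7°.

V_total = 210.4∠90.7° V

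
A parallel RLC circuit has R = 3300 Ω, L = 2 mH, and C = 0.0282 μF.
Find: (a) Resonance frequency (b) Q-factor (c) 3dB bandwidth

Step 1 — Resonance: ω₀ = 1/√(LC) = 1/√(0.002·2.82e-08) = 1.332e+05 rad/s.
Step 2 — f₀ = ω₀/(2π) = 2.119e+04 Hz.
Step 3 — Parallel Q: Q = R/(ω₀L) = 3300/(1.332e+05·0.002) = 12.39.
Step 4 — Bandwidth: Δω = ω₀/Q = 1.075e+04 rad/s; BW = Δω/(2π) = 1710 Hz.

(a) f₀ = 2.119e+04 Hz  (b) Q = 12.39  (c) BW = 1710 Hz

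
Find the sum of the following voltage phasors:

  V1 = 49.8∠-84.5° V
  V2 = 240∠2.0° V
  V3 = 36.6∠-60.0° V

Step 1 — Convert each phasor to rectangular form:
  V1 = 49.8·(cos(-84.5°) + j·sin(-84.5°)) = 4.773 - j49.57 V
  V2 = 240·(cos(2.0°) + j·sin(2.0°)) = 239.9 + j8.376 V
  V3 = 36.6·(cos(-60.0°) + j·sin(-60.0°)) = 18.3 - j31.7 V
Step 2 — Sum components: V_total = 262.9 - j72.89 V.
Step 3 — Convert to polar: |V_total| = 272.8 V, ∠V_total = -15.5°.

V_total = 272.8∠-15.5° V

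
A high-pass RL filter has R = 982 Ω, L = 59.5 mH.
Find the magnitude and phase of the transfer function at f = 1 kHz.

Step 1 — Angular frequency: ω = 2π·1000 = 6283 rad/s.
Step 2 — Transfer function: H(jω) = jωL/(R + jωL).
Step 3 — Numerator jωL = j·373.8; denominator R + jωL = 982 + j373.8.
Step 4 — H = 0.1266 + j0.3325.
Step 5 — Magnitude: |H| = 0.3558 (-9.0 dB); phase: φ = 69.2°.

|H| = 0.3558 (-9.0 dB), φ = 69.2°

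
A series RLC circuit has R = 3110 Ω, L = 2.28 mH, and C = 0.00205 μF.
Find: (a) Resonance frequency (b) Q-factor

Step 1 — Resonance condition Im(Z)=0 gives ω₀ = 1/√(LC).
Step 2 — ω₀ = 1/√(0.00228·2.05e-09) = 4.625e+05 rad/s.
Step 3 — f₀ = ω₀/(2π) = 7.362e+04 Hz.
Step 4 — Series Q: Q = ω₀L/R = 4.625e+05·0.00228/3110 = 0.3391.

(a) f₀ = 7.362e+04 Hz  (b) Q = 0.3391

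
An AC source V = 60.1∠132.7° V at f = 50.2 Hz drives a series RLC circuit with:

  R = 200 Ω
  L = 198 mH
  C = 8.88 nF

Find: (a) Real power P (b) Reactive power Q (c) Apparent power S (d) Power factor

Step 1 — Angular frequency: ω = 2π·f = 2π·50.2 = 315.4 rad/s.
Step 2 — Component impedances:
  R: Z = R = 200 Ω
  L: Z = jωL = j·315.4·0.198 = 0 + j62.45 Ω
  C: Z = 1/(jωC) = -j/(ω·C) = 0 - j3.57e+05 Ω
Step 3 — Series combination: Z_total = R + L + C = 200 - j3.57e+05 Ω = 3.57e+05∠-90.0° Ω.
Step 4 — Source phasor: V = 60.1∠132.7° V = -40.76 + j44.17 V.
Step 5 — Current: I = V / Z = -0.0001238 - j0.0001141 A = 0.0001684∠-137.3° A.
Step 6 — Complex power: S = V·I* = 5.669e-06 - j0.01012 VA.
Step 7 — Real power: P = Re(S) = 5.669e-06 W.
Step 8 — Reactive power: Q = Im(S) = -0.01012 VAR.
Step 9 — Apparent power: |S| = 0.01012 VA.
Step 10 — Power factor: PF = P/|S| = 0.0005603 (leading).

(a) P = 5.669e-06 W  (b) Q = -0.01012 VAR  (c) S = 0.01012 VA  (d) PF = 0.0005603 (leading)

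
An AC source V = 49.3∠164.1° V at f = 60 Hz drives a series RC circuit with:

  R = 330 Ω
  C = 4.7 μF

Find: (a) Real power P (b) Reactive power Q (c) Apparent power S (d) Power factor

Step 1 — Angular frequency: ω = 2π·f = 2π·60 = 377 rad/s.
Step 2 — Component impedances:
  R: Z = R = 330 Ω
  C: Z = 1/(jωC) = -j/(ω·C) = 0 - j564.4 Ω
Step 3 — Series combination: Z_total = R + C = 330 - j564.4 Ω = 653.8∠-59.7° Ω.
Step 4 — Source phasor: V = 49.3∠164.1° V = -47.41 + j13.51 V.
Step 5 — Current: I = V / Z = -0.05444 - j0.05218 A = 0.07541∠-136.2° A.
Step 6 — Complex power: S = V·I* = 1.877 - j3.209 VA.
Step 7 — Real power: P = Re(S) = 1.877 W.
Step 8 — Reactive power: Q = Im(S) = -3.209 VAR.
Step 9 — Apparent power: |S| = 3.718 VA.
Step 10 — Power factor: PF = P/|S| = 0.5048 (leading).

(a) P = 1.877 W  (b) Q = -3.209 VAR  (c) S = 3.718 VA  (d) PF = 0.5048 (leading)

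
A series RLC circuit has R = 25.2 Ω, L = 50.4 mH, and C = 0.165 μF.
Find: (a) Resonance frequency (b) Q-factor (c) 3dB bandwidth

Step 1 — Resonance: ω₀ = 1/√(LC) = 1/√(0.0504·1.65e-07) = 1.097e+04 rad/s.
Step 2 — f₀ = ω₀/(2π) = 1745 Hz.
Step 3 — Series Q: Q = ω₀L/R = 1.097e+04·0.0504/25.2 = 21.93.
Step 4 — Bandwidth: Δω = ω₀/Q = 500 rad/s; BW = Δω/(2π) = 79.58 Hz.

(a) f₀ = 1745 Hz  (b) Q = 21.93  (c) BW = 79.58 Hz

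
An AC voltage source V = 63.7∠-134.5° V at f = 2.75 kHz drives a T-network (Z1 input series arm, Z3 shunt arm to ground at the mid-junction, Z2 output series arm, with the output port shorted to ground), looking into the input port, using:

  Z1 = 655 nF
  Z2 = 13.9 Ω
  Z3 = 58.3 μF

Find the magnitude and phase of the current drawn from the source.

Step 1 — Angular frequency: ω = 2π·f = 2π·2750 = 1.728e+04 rad/s.
Step 2 — Component impedances:
  Z1: Z = 1/(jωC) = -j/(ω·C) = 0 - j88.36 Ω
  Z2: Z = R = 13.9 Ω
  Z3: Z = 1/(jωC) = -j/(ω·C) = 0 - j0.9927 Ω
Step 3 — With the output port shorted to ground, the output series arm Z2 runs from the junction to ground; the shunt arm Z3 also runs from the junction to ground. They appear in parallel: Z3 || Z2 = 0.07054 - j0.9877 Ω.
Step 4 — Series with input arm Z1: Z_in = Z1 + (Z3 || Z2) = 0.07054 - j89.35 Ω = 89.35∠-90.0° Ω.
Step 5 — Source phasor: V = 63.7∠-134.5° V = -44.65 - j45.43 V.
Step 6 — Ohm's law: I = V / Z_total = (-44.65 - j45.43) / (0.07054 - j89.35) = 0.5081 - j0.5001 A.
Step 7 — Convert to polar: |I| = 0.713 A, ∠I = -44.5°.

I = 0.713∠-44.5° A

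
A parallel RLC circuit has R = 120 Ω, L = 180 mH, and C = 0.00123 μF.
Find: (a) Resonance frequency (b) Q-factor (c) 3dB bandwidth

Step 1 — Resonance: ω₀ = 1/√(LC) = 1/√(0.18·1.23e-09) = 6.721e+04 rad/s.
Step 2 — f₀ = ω₀/(2π) = 1.07e+04 Hz.
Step 3 — Parallel Q: Q = R/(ω₀L) = 120/(6.721e+04·0.18) = 0.00992.
Step 4 — Bandwidth: Δω = ω₀/Q = 6.775e+06 rad/s; BW = Δω/(2π) = 1.078e+06 Hz.

(a) f₀ = 1.07e+04 Hz  (b) Q = 0.00992  (c) BW = 1.078e+06 Hz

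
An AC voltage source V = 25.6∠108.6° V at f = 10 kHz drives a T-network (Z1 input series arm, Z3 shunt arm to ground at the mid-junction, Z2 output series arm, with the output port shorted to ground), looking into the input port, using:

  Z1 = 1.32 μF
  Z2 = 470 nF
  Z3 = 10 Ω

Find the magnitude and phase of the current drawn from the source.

Step 1 — Angular frequency: ω = 2π·f = 2π·1e+04 = 6.283e+04 rad/s.
Step 2 — Component impedances:
  Z1: Z = 1/(jωC) = -j/(ω·C) = 0 - j12.06 Ω
  Z2: Z = 1/(jωC) = -j/(ω·C) = 0 - j33.86 Ω
  Z3: Z = R = 10 Ω
Step 3 — With the output port shorted to ground, the output series arm Z2 runs from the junction to ground; the shunt arm Z3 also runs from the junction to ground. They appear in parallel: Z3 || Z2 = 9.198 - j2.716 Ω.
Step 4 — Series with input arm Z1: Z_in = Z1 + (Z3 || Z2) = 9.198 - j14.77 Ω = 17.4∠-58.1° Ω.
Step 5 — Source phasor: V = 25.6∠108.6° V = -8.165 + j24.26 V.
Step 6 — Ohm's law: I = V / Z_total = (-8.165 + j24.26) / (9.198 - j14.77) = -1.432 + j0.3386 A.
Step 7 — Convert to polar: |I| = 1.471 A, ∠I = 166.7°.

I = 1.471∠166.7° A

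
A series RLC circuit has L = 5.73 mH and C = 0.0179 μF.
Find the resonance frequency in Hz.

Step 1 — Resonance condition Im(Z)=0 gives ω₀ = 1/√(LC).
Step 2 — ω₀ = 1/√(0.00573·1.79e-08) = 9.874e+04 rad/s.
Step 3 — f₀ = ω₀/(2π) = 1.572e+04 Hz.

f₀ = 1.572e+04 Hz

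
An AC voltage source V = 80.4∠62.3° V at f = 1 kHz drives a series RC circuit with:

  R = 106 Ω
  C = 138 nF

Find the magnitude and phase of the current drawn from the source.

Step 1 — Angular frequency: ω = 2π·f = 2π·1000 = 6283 rad/s.
Step 2 — Component impedances:
  R: Z = R = 106 Ω
  C: Z = 1/(jωC) = -j/(ω·C) = 0 - j1153 Ω
Step 3 — Series combination: Z_total = R + C = 106 - j1153 Ω = 1158∠-84.7° Ω.
Step 4 — Source phasor: V = 80.4∠62.3° V = 37.37 + j71.19 V.
Step 5 — Ohm's law: I = V / Z_total = (37.37 + j71.19) / (106 - j1153) = -0.05825 + j0.03776 A.
Step 6 — Convert to polar: |I| = 0.06942 A, ∠I = 147.0°.

I = 0.06942∠147.0° A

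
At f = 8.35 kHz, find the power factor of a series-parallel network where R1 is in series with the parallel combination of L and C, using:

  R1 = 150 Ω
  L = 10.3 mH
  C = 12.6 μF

Step 1 — Angular frequency: ω = 2π·f = 2π·8350 = 5.246e+04 rad/s.
Step 2 — Component impedances:
  R1: Z = R = 150 Ω
  L: Z = jωL = j·5.246e+04·0.0103 = 0 + j540.4 Ω
  C: Z = 1/(jωC) = -j/(ω·C) = 0 - j1.513 Ω
Step 3 — Parallel branch: L || C = 1/(1/L + 1/C) = 0 - j1.517 Ω.
Step 4 — Series with R1: Z_total = R1 + (L || C) = 150 - j1.517 Ω = 150∠-0.6° Ω.
Step 5 — Power factor: PF = cos(φ) = Re(Z)/|Z| = 150/150.01 = 0.9999.
Step 6 — Type: Im(Z) = -1.517 ⇒ leading (phase φ = -0.6°).

PF = 0.9999 (leading, φ = -0.6°)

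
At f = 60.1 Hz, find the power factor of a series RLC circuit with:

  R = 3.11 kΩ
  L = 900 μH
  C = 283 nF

Step 1 — Angular frequency: ω = 2π·f = 2π·60.1 = 377.6 rad/s.
Step 2 — Component impedances:
  R: Z = R = 3110 Ω
  L: Z = jωL = j·377.6·0.0009 = 0 + j0.3399 Ω
  C: Z = 1/(jωC) = -j/(ω·C) = 0 - j9357 Ω
Step 3 — Series combination: Z_total = R + L + C = 3110 - j9357 Ω = 9860∠-71.6° Ω.
Step 4 — Power factor: PF = cos(φ) = Re(Z)/|Z| = 3110/9860 = 0.3154.
Step 5 — Type: Im(Z) = -9357 ⇒ leading (phase φ = -71.6°).

PF = 0.3154 (leading, φ = -71.6°)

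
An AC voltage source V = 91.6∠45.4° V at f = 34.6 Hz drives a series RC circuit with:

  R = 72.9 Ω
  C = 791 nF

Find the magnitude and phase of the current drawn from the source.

Step 1 — Angular frequency: ω = 2π·f = 2π·34.6 = 217.4 rad/s.
Step 2 — Component impedances:
  R: Z = R = 72.9 Ω
  C: Z = 1/(jωC) = -j/(ω·C) = 0 - j5815 Ω
Step 3 — Series combination: Z_total = R + C = 72.9 - j5815 Ω = 5816∠-89.3° Ω.
Step 4 — Source phasor: V = 91.6∠45.4° V = 64.32 + j65.22 V.
Step 5 — Ohm's law: I = V / Z_total = (64.32 + j65.22) / (72.9 - j5815) = -0.01108 + j0.0112 A.
Step 6 — Convert to polar: |I| = 0.01575 A, ∠I = 134.7°.

I = 0.01575∠134.7° A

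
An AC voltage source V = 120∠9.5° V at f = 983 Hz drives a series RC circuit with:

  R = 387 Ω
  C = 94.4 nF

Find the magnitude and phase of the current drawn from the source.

Step 1 — Angular frequency: ω = 2π·f = 2π·983 = 6176 rad/s.
Step 2 — Component impedances:
  R: Z = R = 387 Ω
  C: Z = 1/(jωC) = -j/(ω·C) = 0 - j1715 Ω
Step 3 — Series combination: Z_total = R + C = 387 - j1715 Ω = 1758∠-77.3° Ω.
Step 4 — Source phasor: V = 120∠9.5° V = 118.4 + j19.81 V.
Step 5 — Ohm's law: I = V / Z_total = (118.4 + j19.81) / (387 - j1715) = 0.003828 + j0.06814 A.
Step 6 — Convert to polar: |I| = 0.06825 A, ∠I = 86.8°.

I = 0.06825∠86.8° A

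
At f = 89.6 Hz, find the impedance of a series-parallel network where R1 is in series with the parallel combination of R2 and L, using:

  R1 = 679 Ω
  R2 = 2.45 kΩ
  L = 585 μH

Step 1 — Angular frequency: ω = 2π·f = 2π·89.6 = 563 rad/s.
Step 2 — Component impedances:
  R1: Z = R = 679 Ω
  R2: Z = R = 2450 Ω
  L: Z = jωL = j·563·0.000585 = 0 + j0.3293 Ω
Step 3 — Parallel branch: R2 || L = 1/(1/R2 + 1/L) = 4.427e-05 + j0.3293 Ω.
Step 4 — Series with R1: Z_total = R1 + (R2 || L) = 679 + j0.3293 Ω = 679∠0.0° Ω.

Z = 679 + j0.3293 Ω = 679∠0.0° Ω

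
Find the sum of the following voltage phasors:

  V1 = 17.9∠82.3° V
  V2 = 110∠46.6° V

Step 1 — Convert each phasor to rectangular form:
  V1 = 17.9·(cos(82.3°) + j·sin(82.3°)) = 2.398 + j17.74 V
  V2 = 110·(cos(46.6°) + j·sin(46.6°)) = 75.58 + j79.92 V
Step 2 — Sum components: V_total = 77.98 + j97.66 V.
Step 3 — Convert to polar: |V_total| = 125 V, ∠V_total = 51.4°.

V_total = 125∠51.4° V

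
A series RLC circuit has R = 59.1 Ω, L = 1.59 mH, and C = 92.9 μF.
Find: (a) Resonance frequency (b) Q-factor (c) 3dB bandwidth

Step 1 — Resonance: ω₀ = 1/√(LC) = 1/√(0.00159·9.29e-05) = 2602 rad/s.
Step 2 — f₀ = ω₀/(2π) = 414.1 Hz.
Step 3 — Series Q: Q = ω₀L/R = 2602·0.00159/59.1 = 0.07.
Step 4 — Bandwidth: Δω = ω₀/Q = 3.717e+04 rad/s; BW = Δω/(2π) = 5916 Hz.

(a) f₀ = 414.1 Hz  (b) Q = 0.07  (c) BW = 5916 Hz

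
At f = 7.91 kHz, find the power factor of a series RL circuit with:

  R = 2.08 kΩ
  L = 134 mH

Step 1 — Angular frequency: ω = 2π·f = 2π·7910 = 4.97e+04 rad/s.
Step 2 — Component impedances:
  R: Z = R = 2080 Ω
  L: Z = jωL = j·4.97e+04·0.134 = 0 + j6660 Ω
Step 3 — Series combination: Z_total = R + L = 2080 + j6660 Ω = 6977∠72.7° Ω.
Step 4 — Power factor: PF = cos(φ) = Re(Z)/|Z| = 2080/6977 = 0.2981.
Step 5 — Type: Im(Z) = 6660 ⇒ lagging (phase φ = 72.7°).

PF = 0.2981 (lagging, φ = 72.7°)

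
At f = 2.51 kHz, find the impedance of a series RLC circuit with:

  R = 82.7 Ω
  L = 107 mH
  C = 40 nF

Step 1 — Angular frequency: ω = 2π·f = 2π·2510 = 1.577e+04 rad/s.
Step 2 — Component impedances:
  R: Z = R = 82.7 Ω
  L: Z = jωL = j·1.577e+04·0.107 = 0 + j1687 Ω
  C: Z = 1/(jωC) = -j/(ω·C) = 0 - j1585 Ω
Step 3 — Series combination: Z_total = R + L + C = 82.7 + j102.3 Ω = 131.5∠51.0° Ω.

Z = 82.7 + j102.3 Ω = 131.5∠51.0° Ω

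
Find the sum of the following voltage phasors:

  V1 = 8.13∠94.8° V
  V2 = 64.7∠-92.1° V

Step 1 — Convert each phasor to rectangular form:
  V1 = 8.13·(cos(94.8°) + j·sin(94.8°)) = -0.6803 + j8.101 V
  V2 = 64.7·(cos(-92.1°) + j·sin(-92.1°)) = -2.371 - j64.66 V
Step 2 — Sum components: V_total = -3.051 - j56.56 V.
Step 3 — Convert to polar: |V_total| = 56.64 V, ∠V_total = -93.1°.

V_total = 56.64∠-93.1° V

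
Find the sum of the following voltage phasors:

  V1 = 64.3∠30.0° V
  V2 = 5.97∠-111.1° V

Step 1 — Convert each phasor to rectangular form:
  V1 = 64.3·(cos(30.0°) + j·sin(30.0°)) = 55.69 + j32.15 V
  V2 = 5.97·(cos(-111.1°) + j·sin(-111.1°)) = -2.149 - j5.57 V
Step 2 — Sum components: V_total = 53.54 + j26.58 V.
Step 3 — Convert to polar: |V_total| = 59.77 V, ∠V_total = 26.4°.

V_total = 59.77∠26.4° V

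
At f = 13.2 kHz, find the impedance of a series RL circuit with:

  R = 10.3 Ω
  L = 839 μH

Step 1 — Angular frequency: ω = 2π·f = 2π·1.32e+04 = 8.294e+04 rad/s.
Step 2 — Component impedances:
  R: Z = R = 10.3 Ω
  L: Z = jωL = j·8.294e+04·0.000839 = 0 + j69.59 Ω
Step 3 — Series combination: Z_total = R + L = 10.3 + j69.59 Ω = 70.34∠81.6° Ω.

Z = 10.3 + j69.59 Ω = 70.34∠81.6° Ω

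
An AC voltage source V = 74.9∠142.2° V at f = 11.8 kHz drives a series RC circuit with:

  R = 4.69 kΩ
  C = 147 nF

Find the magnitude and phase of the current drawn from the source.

Step 1 — Angular frequency: ω = 2π·f = 2π·1.18e+04 = 7.414e+04 rad/s.
Step 2 — Component impedances:
  R: Z = R = 4690 Ω
  C: Z = 1/(jωC) = -j/(ω·C) = 0 - j91.75 Ω
Step 3 — Series combination: Z_total = R + C = 4690 - j91.75 Ω = 4691∠-1.1° Ω.
Step 4 — Source phasor: V = 74.9∠142.2° V = -59.18 + j45.91 V.
Step 5 — Ohm's law: I = V / Z_total = (-59.18 + j45.91) / (4690 - j91.75) = -0.01281 + j0.009538 A.
Step 6 — Convert to polar: |I| = 0.01597 A, ∠I = 143.3°.

I = 0.01597∠143.3° A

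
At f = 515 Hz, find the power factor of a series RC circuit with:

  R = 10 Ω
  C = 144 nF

Step 1 — Angular frequency: ω = 2π·f = 2π·515 = 3236 rad/s.
Step 2 — Component impedances:
  R: Z = R = 10 Ω
  C: Z = 1/(jωC) = -j/(ω·C) = 0 - j2146 Ω
Step 3 — Series combination: Z_total = R + C = 10 - j2146 Ω = 2146∠-89.7° Ω.
Step 4 — Power factor: PF = cos(φ) = Re(Z)/|Z| = 10/2146 = 0.00466.
Step 5 — Type: Im(Z) = -2146 ⇒ leading (phase φ = -89.7°).

PF = 0.00466 (leading, φ = -89.7°)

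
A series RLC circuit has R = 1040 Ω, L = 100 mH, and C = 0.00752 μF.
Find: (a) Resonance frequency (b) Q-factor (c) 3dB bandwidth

Step 1 — Resonance: ω₀ = 1/√(LC) = 1/√(0.1·7.52e-09) = 3.647e+04 rad/s.
Step 2 — f₀ = ω₀/(2π) = 5804 Hz.
Step 3 — Series Q: Q = ω₀L/R = 3.647e+04·0.1/1040 = 3.506.
Step 4 — Bandwidth: Δω = ω₀/Q = 1.04e+04 rad/s; BW = Δω/(2π) = 1655 Hz.

(a) f₀ = 5804 Hz  (b) Q = 3.506  (c) BW = 1655 Hz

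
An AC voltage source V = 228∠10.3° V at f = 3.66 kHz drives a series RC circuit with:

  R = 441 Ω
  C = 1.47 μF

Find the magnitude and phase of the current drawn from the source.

Step 1 — Angular frequency: ω = 2π·f = 2π·3660 = 2.3e+04 rad/s.
Step 2 — Component impedances:
  R: Z = R = 441 Ω
  C: Z = 1/(jωC) = -j/(ω·C) = 0 - j29.58 Ω
Step 3 — Series combination: Z_total = R + C = 441 - j29.58 Ω = 442∠-3.8° Ω.
Step 4 — Source phasor: V = 228∠10.3° V = 224.3 + j40.77 V.
Step 5 — Ohm's law: I = V / Z_total = (224.3 + j40.77) / (441 - j29.58) = 0.5002 + j0.126 A.
Step 6 — Convert to polar: |I| = 0.5158 A, ∠I = 14.1°.

I = 0.5158∠14.1° A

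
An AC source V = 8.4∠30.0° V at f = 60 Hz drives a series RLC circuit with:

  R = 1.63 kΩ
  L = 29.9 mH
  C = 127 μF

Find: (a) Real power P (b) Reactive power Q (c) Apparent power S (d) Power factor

Step 1 — Angular frequency: ω = 2π·f = 2π·60 = 377 rad/s.
Step 2 — Component impedances:
  R: Z = R = 1630 Ω
  L: Z = jωL = j·377·0.0299 = 0 + j11.27 Ω
  C: Z = 1/(jωC) = -j/(ω·C) = 0 - j20.89 Ω
Step 3 — Series combination: Z_total = R + L + C = 1630 - j9.614 Ω = 1630∠-0.3° Ω.
Step 4 — Source phasor: V = 8.4∠30.0° V = 7.275 + j4.2 V.
Step 5 — Current: I = V / Z = 0.004448 + j0.002603 A = 0.005153∠30.3° A.
Step 6 — Complex power: S = V·I* = 0.04329 - j0.0002553 VA.
Step 7 — Real power: P = Re(S) = 0.04329 W.
Step 8 — Reactive power: Q = Im(S) = -0.0002553 VAR.
Step 9 — Apparent power: |S| = 0.04329 VA.
Step 10 — Power factor: PF = P/|S| = 1 (leading).

(a) P = 0.04329 W  (b) Q = -0.0002553 VAR  (c) S = 0.04329 VA  (d) PF = 1 (leading)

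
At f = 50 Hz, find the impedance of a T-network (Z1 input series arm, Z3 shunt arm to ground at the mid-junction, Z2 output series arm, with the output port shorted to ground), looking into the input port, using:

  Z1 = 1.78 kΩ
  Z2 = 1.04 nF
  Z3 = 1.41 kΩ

Step 1 — Angular frequency: ω = 2π·f = 2π·50 = 314.2 rad/s.
Step 2 — Component impedances:
  Z1: Z = R = 1780 Ω
  Z2: Z = 1/(jωC) = -j/(ω·C) = 0 - j3.061e+06 Ω
  Z3: Z = R = 1410 Ω
Step 3 — With the output port shorted to ground, the output series arm Z2 runs from the junction to ground; the shunt arm Z3 also runs from the junction to ground. They appear in parallel: Z3 || Z2 = 1410 - j0.6496 Ω.
Step 4 — Series with input arm Z1: Z_in = Z1 + (Z3 || Z2) = 3190 - j0.6496 Ω = 3190∠-0.0° Ω.

Z = 3190 - j0.6496 Ω = 3190∠-0.0° Ω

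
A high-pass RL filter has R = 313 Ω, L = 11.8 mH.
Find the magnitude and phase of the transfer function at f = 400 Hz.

Step 1 — Angular frequency: ω = 2π·400 = 2513 rad/s.
Step 2 — Transfer function: H(jω) = jωL/(R + jωL).
Step 3 — Numerator jωL = j·29.66; denominator R + jωL = 313 + j29.66.
Step 4 — H = 0.008898 + j0.09391.
Step 5 — Magnitude: |H| = 0.09433 (-20.5 dB); phase: φ = 84.6°.

|H| = 0.09433 (-20.5 dB), φ = 84.6°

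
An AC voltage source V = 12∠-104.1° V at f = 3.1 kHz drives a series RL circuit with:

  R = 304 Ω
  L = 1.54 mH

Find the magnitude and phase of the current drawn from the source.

Step 1 — Angular frequency: ω = 2π·f = 2π·3100 = 1.948e+04 rad/s.
Step 2 — Component impedances:
  R: Z = R = 304 Ω
  L: Z = jωL = j·1.948e+04·0.00154 = 0 + j30 Ω
Step 3 — Series combination: Z_total = R + L = 304 + j30 Ω = 305.5∠5.6° Ω.
Step 4 — Source phasor: V = 12∠-104.1° V = -2.923 - j11.64 V.
Step 5 — Ohm's law: I = V / Z_total = (-2.923 - j11.64) / (304 + j30) = -0.01326 - j0.03698 A.
Step 6 — Convert to polar: |I| = 0.03928 A, ∠I = -109.7°.

I = 0.03928∠-109.7° A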